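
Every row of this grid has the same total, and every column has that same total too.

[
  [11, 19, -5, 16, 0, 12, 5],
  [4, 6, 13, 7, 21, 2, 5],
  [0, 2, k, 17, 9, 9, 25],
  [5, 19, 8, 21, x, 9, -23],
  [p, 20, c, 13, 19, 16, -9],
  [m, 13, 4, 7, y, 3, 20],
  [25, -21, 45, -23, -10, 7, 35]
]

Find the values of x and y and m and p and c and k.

Rows 1 and 2 both sum to 58, so that's the common total.
Row 4 has 5 + 19 + 8 + 21 + 9 − 23 = 39; the blank must be 58 − 39 = 19.
Column 5 has 0 + 21 + 9 + 19 + 19 − 10 = 58; the blank must be 58 − 58 = 0.
Row 6 has 13 + 4 + 7 + 0 + 3 + 20 = 47; the blank must be 58 − 47 = 11.
Column 1 has 11 + 4 + 0 + 5 + 11 + 25 = 56; the blank must be 58 − 56 = 2.
Row 5 has 2 + 20 + 13 + 19 + 16 − 9 = 61; the blank must be 58 − 61 = -3.
Row 3 has 0 + 2 + 17 + 9 + 9 + 25 = 62; the blank must be 58 − 62 = -4.

x = 19, y = 0, m = 11, p = 2, c = -3, k = -4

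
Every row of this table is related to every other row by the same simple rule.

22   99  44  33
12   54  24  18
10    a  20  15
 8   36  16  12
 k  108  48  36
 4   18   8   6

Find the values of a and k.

a = 45, k = 24

Each row is a constant multiple of every other row — this is a multiplication table with the headers hidden.
Row 3 is 15/33 = 5/11 times row 1, so its entry in column 2 is 99 × 5/11 = 45.
Row 5 is 36/33 = 12/11 times row 1, so its entry in column 1 is 22 × 12/11 = 24.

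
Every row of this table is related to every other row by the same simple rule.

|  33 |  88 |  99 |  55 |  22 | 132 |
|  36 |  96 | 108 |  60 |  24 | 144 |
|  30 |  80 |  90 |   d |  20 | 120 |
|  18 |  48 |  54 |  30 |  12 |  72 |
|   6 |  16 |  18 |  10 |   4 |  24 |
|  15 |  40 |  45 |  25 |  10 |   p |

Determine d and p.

d = 50, p = 60

Each row is a constant multiple of every other row — this is a multiplication table with the headers hidden.
Row 3 is 80/88 = 10/11 times row 1, so its entry in column 4 is 55 × 10/11 = 50.
Row 6 is 40/88 = 5/11 times row 1, so its entry in column 6 is 132 × 5/11 = 60.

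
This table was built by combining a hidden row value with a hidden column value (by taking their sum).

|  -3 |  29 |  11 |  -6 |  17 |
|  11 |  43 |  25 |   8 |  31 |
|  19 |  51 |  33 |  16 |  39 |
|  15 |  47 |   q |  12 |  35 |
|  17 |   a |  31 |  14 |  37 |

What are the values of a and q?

a = 49, q = 29

The difference between any two rows is the same in every column — this is an addition table with the headers hidden.
Row 5 minus row 1 is 17 − (-3) = 20, so its entry in column 2 is 29 + 20 = 49.
Row 4 minus row 1 is 15 − (-3) = 18, so its entry in column 3 is 11 + 18 = 29.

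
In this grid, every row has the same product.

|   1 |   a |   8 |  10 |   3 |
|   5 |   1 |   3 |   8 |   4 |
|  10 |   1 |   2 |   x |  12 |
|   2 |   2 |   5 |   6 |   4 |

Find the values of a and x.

Rows 2 and 4 each multiply to 480, so every row has product 480.
Row 1: 1×8×10×3 = 240, so the missing entry is 480 ÷ 240 = 2.
Row 3: 10×1×2×12 = 240, so the missing entry is 480 ÷ 240 = 2.

a = 2, x = 2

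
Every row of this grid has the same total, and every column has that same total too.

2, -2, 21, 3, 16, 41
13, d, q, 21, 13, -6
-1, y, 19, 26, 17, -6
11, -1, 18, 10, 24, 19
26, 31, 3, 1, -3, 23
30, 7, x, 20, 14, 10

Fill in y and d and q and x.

y = 26, d = 20, q = 20, x = 0

Rows 1 and 4 both sum to 81, so that's the common total.
Row 3: -1 + 19 + 26 + 17 − 6 = 55, so its missing entry is 81 − 55 = 26.
Column 2: -2 + 26 − 1 + 31 + 7 = 61, so its missing entry is 81 − 61 = 20.
Row 2: 13 + 20 + 21 + 13 − 6 = 61, so its missing entry is 81 − 61 = 20.
Row 6: 30 + 7 + 20 + 14 + 10 = 81, so its missing entry is 81 − 81 = 0.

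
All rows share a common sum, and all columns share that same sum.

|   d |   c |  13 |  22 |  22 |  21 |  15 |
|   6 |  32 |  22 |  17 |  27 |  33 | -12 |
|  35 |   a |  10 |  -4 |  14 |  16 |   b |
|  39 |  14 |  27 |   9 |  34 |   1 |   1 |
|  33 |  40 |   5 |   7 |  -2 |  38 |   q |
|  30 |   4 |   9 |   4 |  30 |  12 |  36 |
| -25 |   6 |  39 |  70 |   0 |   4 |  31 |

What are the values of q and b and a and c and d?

Rows 2 and 4 both sum to 125, so that's the common total.
Column 1 has 6 + 35 + 39 + 33 + 30 − 25 = 118; the blank must be 125 − 118 = 7.
Row 1 has 7 + 13 + 22 + 22 + 21 + 15 = 100; the blank must be 125 − 100 = 25.
Column 2 has 25 + 32 + 14 + 40 + 4 + 6 = 121; the blank must be 125 − 121 = 4.
Row 5 has 33 + 40 + 5 + 7 − 2 + 38 = 121; the blank must be 125 − 121 = 4.
Row 3 has 35 + 4 + 10 − 4 + 14 + 16 = 75; the blank must be 125 − 75 = 50.

q = 4, b = 50, a = 4, c = 25, d = 7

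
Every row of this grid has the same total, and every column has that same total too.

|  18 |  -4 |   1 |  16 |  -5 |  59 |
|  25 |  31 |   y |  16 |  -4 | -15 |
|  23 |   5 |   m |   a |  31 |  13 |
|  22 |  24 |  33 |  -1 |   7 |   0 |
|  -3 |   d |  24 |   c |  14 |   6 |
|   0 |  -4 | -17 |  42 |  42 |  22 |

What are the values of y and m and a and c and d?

Rows 1 and 4 both sum to 85, so that's the common total.
Row 2 has 25 + 31 + 16 − 4 − 15 = 53; the blank must be 85 − 53 = 32.
Column 3 has 1 + 32 + 33 + 24 − 17 = 73; the blank must be 85 − 73 = 12.
Row 3 has 23 + 5 + 12 + 31 + 13 = 84; the blank must be 85 − 84 = 1.
Column 4 has 16 + 16 + 1 − 1 + 42 = 74; the blank must be 85 − 74 = 11.
Row 5 has -3 + 24 + 11 + 14 + 6 = 52; the blank must be 85 − 52 = 33.

y = 32, m = 12, a = 1, c = 11, d = 33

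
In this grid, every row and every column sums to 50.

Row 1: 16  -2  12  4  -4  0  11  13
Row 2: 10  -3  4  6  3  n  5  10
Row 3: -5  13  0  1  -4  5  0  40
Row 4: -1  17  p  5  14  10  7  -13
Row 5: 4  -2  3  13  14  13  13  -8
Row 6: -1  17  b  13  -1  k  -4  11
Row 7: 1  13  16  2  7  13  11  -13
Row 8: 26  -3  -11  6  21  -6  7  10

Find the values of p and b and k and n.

p = 11, b = 15, k = 0, n = 15

Row 4 has -1 + 17 + 5 + 14 + 10 + 7 − 13 = 39; the blank must be 50 − 39 = 11.
Row 2 has 10 − 3 + 4 + 6 + 3 + 5 + 10 = 35; the blank must be 50 − 35 = 15.
Column 6 has 0 + 15 + 5 + 10 + 13 + 13 − 6 = 50; the blank must be 50 − 50 = 0.
Row 6 has -1 + 17 + 13 − 1 + 0 − 4 + 11 = 35; the blank must be 50 − 35 = 15.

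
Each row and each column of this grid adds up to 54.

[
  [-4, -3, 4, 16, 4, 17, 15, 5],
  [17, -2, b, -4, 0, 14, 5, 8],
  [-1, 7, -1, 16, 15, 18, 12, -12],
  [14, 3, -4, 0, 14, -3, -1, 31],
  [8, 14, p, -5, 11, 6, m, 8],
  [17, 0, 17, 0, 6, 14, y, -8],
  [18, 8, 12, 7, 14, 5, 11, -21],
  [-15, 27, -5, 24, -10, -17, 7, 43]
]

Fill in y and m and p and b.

y = 8, m = -3, p = 15, b = 16

Row 2: 17 − 2 − 4 + 0 + 14 + 5 + 8 = 38, so its missing entry is 54 − 38 = 16.
Row 6: 17 + 0 + 17 + 0 + 6 + 14 − 8 = 46, so its missing entry is 54 − 46 = 8.
Column 7: 15 + 5 + 12 − 1 + 8 + 11 + 7 = 57, so its missing entry is 54 − 57 = -3.
Row 5: 8 + 14 − 5 + 11 + 6 − 3 + 8 = 39, so its missing entry is 54 − 39 = 15.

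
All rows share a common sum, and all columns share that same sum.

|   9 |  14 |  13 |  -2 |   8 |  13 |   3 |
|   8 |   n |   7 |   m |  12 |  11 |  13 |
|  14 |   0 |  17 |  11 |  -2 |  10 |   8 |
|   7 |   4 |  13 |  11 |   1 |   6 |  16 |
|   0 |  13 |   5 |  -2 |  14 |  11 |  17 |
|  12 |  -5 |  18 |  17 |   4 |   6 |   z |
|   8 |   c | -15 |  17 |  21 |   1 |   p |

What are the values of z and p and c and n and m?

Rows 1 and 3 both sum to 58, so that's the common total.
The known cells in row 6 total 52, leaving 58 − 52 = 6 for the blank.
The known cells in column 7 total 63, leaving 58 − 63 = -5 for the blank.
The known cells in row 7 total 27, leaving 58 − 27 = 31 for the blank.
The known cells in column 2 total 57, leaving 58 − 57 = 1 for the blank.
The known cells in row 2 total 52, leaving 58 − 52 = 6 for the blank.

z = 6, p = -5, c = 31, n = 1, m = 6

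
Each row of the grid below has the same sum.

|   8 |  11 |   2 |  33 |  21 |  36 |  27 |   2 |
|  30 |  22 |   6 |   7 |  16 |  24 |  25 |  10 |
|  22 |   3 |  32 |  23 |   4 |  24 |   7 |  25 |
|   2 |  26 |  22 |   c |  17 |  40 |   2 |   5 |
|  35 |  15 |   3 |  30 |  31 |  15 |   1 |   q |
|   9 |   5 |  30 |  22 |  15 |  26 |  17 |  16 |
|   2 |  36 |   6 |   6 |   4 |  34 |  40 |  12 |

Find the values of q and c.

Row 1 sums to 140 and so does row 7; that's the common total.
In row 5 the known cells total 130, leaving 140 − 130 = 10.
In row 4 the known cells total 114, leaving 140 − 114 = 26.

q = 10, c = 26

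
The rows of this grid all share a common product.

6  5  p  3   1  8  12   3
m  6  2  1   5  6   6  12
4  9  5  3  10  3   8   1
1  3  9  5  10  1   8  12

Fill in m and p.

m = 5, p = 5

Rows 3 and 4 each multiply to 129600, so every row has product 129600.
Row 2: 6×2×1×5×6×6×12 = 25920, so the missing entry is 129600 ÷ 25920 = 5.
Row 1: 6×5×3×1×8×12×3 = 25920, so the missing entry is 129600 ÷ 25920 = 5.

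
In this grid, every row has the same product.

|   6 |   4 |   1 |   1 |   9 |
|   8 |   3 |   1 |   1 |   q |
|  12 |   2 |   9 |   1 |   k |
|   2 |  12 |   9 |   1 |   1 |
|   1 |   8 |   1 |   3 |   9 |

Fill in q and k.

q = 9, k = 1

Rows 4 and 5 each multiply to 216, so every row has product 216.
Row 2: 8×3×1×1 = 24, so the missing entry is 216 ÷ 24 = 9.
Row 3: 12×2×9×1 = 216, so the missing entry is 216 ÷ 216 = 1.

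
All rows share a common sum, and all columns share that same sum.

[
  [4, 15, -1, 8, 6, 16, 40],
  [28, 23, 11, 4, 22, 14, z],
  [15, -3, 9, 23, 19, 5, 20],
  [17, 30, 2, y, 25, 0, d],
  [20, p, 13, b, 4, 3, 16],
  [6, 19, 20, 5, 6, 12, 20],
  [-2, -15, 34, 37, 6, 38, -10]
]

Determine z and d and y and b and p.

z = -14, d = 16, y = -2, b = 13, p = 19

Rows 1 and 3 both sum to 88, so that's the common total.
Row 2: 28 + 23 + 11 + 4 + 22 + 14 = 102, so its missing entry is 88 − 102 = -14.
Column 7: 40 − 14 + 20 + 16 + 20 − 10 = 72, so its missing entry is 88 − 72 = 16.
Row 4: 17 + 30 + 2 + 25 + 0 + 16 = 90, so its missing entry is 88 − 90 = -2.
Column 4: 8 + 4 + 23 − 2 + 5 + 37 = 75, so its missing entry is 88 − 75 = 13.
Row 5: 20 + 13 + 13 + 4 + 3 + 16 = 69, so its missing entry is 88 − 69 = 19.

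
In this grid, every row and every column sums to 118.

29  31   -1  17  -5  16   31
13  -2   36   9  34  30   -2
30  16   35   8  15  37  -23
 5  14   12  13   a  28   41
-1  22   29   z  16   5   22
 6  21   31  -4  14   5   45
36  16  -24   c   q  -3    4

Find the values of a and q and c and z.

a = 5, q = 39, c = 50, z = 25

Row 4: 5 + 14 + 12 + 13 + 28 + 41 = 113, so its missing entry is 118 − 113 = 5.
Column 5: -5 + 34 + 15 + 5 + 16 + 14 = 79, so its missing entry is 118 − 79 = 39.
Row 7: 36 + 16 − 24 + 39 − 3 + 4 = 68, so its missing entry is 118 − 68 = 50.
Row 5: -1 + 22 + 29 + 16 + 5 + 22 = 93, so its missing entry is 118 − 93 = 25.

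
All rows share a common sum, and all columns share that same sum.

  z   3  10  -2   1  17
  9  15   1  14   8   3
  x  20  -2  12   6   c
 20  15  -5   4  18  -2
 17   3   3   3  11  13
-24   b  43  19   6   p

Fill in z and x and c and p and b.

z = 21, x = 7, c = 7, p = 12, b = -6

Rows 2 and 4 both sum to 50, so that's the common total.
Row 1: 3 + 10 − 2 + 1 + 17 = 29, so its missing entry is 50 − 29 = 21.
Column 1: 21 + 9 + 20 + 17 − 24 = 43, so its missing entry is 50 − 43 = 7.
Column 2: 3 + 15 + 20 + 15 + 3 = 56, so its missing entry is 50 − 56 = -6.
Row 6: -24 − 6 + 43 + 19 + 6 = 38, so its missing entry is 50 − 38 = 12.
Row 3: 7 + 20 − 2 + 12 + 6 = 43, so its missing entry is 50 − 43 = 7.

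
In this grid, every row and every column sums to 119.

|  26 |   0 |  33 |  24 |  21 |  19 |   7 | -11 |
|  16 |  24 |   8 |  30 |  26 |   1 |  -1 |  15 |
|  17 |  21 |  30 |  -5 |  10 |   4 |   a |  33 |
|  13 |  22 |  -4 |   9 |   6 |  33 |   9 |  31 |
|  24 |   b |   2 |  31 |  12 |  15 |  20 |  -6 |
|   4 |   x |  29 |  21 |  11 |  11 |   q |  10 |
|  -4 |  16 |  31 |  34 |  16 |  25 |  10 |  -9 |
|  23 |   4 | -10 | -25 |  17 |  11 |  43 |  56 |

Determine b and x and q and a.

b = 21, x = 11, q = 22, a = 9

Row 5 has 24 + 2 + 31 + 12 + 15 + 20 − 6 = 98; the blank must be 119 − 98 = 21.
Column 2 has 0 + 24 + 21 + 22 + 21 + 16 + 4 = 108; the blank must be 119 − 108 = 11.
Row 6 has 4 + 11 + 29 + 21 + 11 + 11 + 10 = 97; the blank must be 119 − 97 = 22.
Row 3 has 17 + 21 + 30 − 5 + 10 + 4 + 33 = 110; the blank must be 119 − 110 = 9.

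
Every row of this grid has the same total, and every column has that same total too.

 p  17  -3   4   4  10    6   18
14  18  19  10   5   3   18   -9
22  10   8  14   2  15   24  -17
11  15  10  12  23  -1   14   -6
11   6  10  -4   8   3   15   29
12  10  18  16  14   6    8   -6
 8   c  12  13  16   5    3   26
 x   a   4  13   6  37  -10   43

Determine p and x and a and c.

Rows 2 and 3 both sum to 78, so that's the common total.
Row 7: 8 + 12 + 13 + 16 + 5 + 3 + 26 = 83, so its missing entry is 78 − 83 = -5.
Column 2: 17 + 18 + 10 + 15 + 6 + 10 − 5 = 71, so its missing entry is 78 − 71 = 7.
Row 8: 7 + 4 + 13 + 6 + 37 − 10 + 43 = 100, so its missing entry is 78 − 100 = -22.
Row 1: 17 − 3 + 4 + 4 + 10 + 6 + 18 = 56, so its missing entry is 78 − 56 = 22.

p = 22, x = -22, a = 7, c = -5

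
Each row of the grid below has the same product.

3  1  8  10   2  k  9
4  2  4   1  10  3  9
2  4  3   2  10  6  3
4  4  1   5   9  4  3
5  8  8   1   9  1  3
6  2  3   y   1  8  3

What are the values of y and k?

Rows 3 and 4 each multiply to 8640, so every row has product 8640.
Row 6: 6×2×3×1×8×3 = 864, so the missing entry is 8640 ÷ 864 = 10.
Row 1: 3×1×8×10×2×9 = 4320, so the missing entry is 8640 ÷ 4320 = 2.

y = 10, k = 2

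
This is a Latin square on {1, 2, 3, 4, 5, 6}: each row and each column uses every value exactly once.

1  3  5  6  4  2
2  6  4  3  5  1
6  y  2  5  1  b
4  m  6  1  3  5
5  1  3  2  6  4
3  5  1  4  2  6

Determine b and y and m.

b = 3, y = 4, m = 2

Cell (4,2): row 4 already has {1, 3, 4, 5, 6} → 2.
For row 3, column 6: column 6 already has {1, 2, 4, 5, 6}; that leaves 3.
Cell (3,2): row 3 already has {1, 2, 3, 5, 6} → 4.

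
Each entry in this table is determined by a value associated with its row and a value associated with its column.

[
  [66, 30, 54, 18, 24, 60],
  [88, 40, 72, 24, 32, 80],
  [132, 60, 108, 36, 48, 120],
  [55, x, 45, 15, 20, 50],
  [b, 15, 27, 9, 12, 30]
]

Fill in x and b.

x = 25, b = 33

Each row is a constant multiple of every other row — this is a multiplication table with the headers hidden.
Row 4 is 15/18 = 5/6 times row 1, so its entry in column 2 is 30 × 5/6 = 25.
Row 5 is 9/18 = 1/2 times row 1, so its entry in column 1 is 66 × 1/2 = 33.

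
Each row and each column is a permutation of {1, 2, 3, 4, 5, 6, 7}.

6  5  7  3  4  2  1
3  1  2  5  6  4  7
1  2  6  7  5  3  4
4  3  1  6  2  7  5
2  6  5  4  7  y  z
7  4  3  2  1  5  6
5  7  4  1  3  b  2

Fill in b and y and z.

b = 6, y = 1, z = 3

At (row 5, col 7): column 7 already has {1, 2, 4, 5, 6, 7}, so the value is 3.
Cell (5,6): row 5 already has {2, 3, 4, 5, 6, 7} → 1.
At (row 7, col 6): row 7 already has {1, 2, 3, 4, 5, 7}, so the value is 6.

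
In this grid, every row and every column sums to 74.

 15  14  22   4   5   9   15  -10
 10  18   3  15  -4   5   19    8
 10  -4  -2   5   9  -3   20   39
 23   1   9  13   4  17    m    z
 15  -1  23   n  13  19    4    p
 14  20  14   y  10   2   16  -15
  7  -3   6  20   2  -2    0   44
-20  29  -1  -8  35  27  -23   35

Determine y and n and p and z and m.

y = 13, n = 12, p = -11, z = -16, m = 23

Column 7: 15 + 19 + 20 + 4 + 16 + 0 − 23 = 51, so its missing entry is 74 − 51 = 23.
Row 4: 23 + 1 + 9 + 13 + 4 + 17 + 23 = 90, so its missing entry is 74 − 90 = -16.
Row 6: 14 + 20 + 14 + 10 + 2 + 16 − 15 = 61, so its missing entry is 74 − 61 = 13.
Column 4: 4 + 15 + 5 + 13 + 13 + 20 − 8 = 62, so its missing entry is 74 − 62 = 12.
Row 5: 15 − 1 + 23 + 12 + 13 + 19 + 4 = 85, so its missing entry is 74 − 85 = -11.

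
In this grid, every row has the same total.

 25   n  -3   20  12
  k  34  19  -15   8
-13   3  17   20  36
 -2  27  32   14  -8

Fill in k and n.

k = 17, n = 9

The complete rows each total 63.
Row 2 is missing 63 − 46 = 17 (since 34 + 19 − 15 + 8 = 46).
Row 1 is missing 63 − 54 = 9 (since 25 − 3 + 20 + 12 = 54).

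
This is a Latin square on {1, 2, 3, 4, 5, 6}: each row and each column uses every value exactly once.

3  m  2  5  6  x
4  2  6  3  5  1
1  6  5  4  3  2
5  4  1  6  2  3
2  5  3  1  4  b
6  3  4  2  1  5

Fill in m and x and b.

For row 1, column 2: column 2 already has {2, 3, 4, 5, 6}; that leaves 1.
Cell (5,6): row 5 already has {1, 2, 3, 4, 5} → 6.
Cell (1,6): row 1 already has {1, 2, 3, 5, 6} → 4.

m = 1, x = 4, b = 6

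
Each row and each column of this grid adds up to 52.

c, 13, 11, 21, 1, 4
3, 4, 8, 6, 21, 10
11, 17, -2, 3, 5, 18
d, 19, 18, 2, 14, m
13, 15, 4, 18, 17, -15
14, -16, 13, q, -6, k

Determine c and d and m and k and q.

c = 2, d = 9, m = -10, k = 45, q = 2

Row 1 has 13 + 11 + 21 + 1 + 4 = 50; the blank must be 52 − 50 = 2.
Column 1 has 2 + 3 + 11 + 13 + 14 = 43; the blank must be 52 − 43 = 9.
Column 4 has 21 + 6 + 3 + 2 + 18 = 50; the blank must be 52 − 50 = 2.
Row 6 has 14 − 16 + 13 + 2 − 6 = 7; the blank must be 52 − 7 = 45.
Row 4 has 9 + 19 + 18 + 2 + 14 = 62; the blank must be 52 − 62 = -10.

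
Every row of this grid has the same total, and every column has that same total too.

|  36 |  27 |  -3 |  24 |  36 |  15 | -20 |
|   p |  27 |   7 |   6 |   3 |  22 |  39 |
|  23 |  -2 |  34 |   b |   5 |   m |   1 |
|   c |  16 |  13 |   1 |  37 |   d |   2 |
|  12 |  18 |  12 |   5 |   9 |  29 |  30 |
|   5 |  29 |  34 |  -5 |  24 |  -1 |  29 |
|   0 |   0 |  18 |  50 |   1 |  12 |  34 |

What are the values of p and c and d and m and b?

Rows 1 and 5 both sum to 115, so that's the common total.
Column 4 has 24 + 6 + 1 + 5 − 5 + 50 = 81; the blank must be 115 − 81 = 34.
Row 2 has 27 + 7 + 6 + 3 + 22 + 39 = 104; the blank must be 115 − 104 = 11.
Column 1 has 36 + 11 + 23 + 12 + 5 + 0 = 87; the blank must be 115 − 87 = 28.
Row 3 has 23 − 2 + 34 + 34 + 5 + 1 = 95; the blank must be 115 − 95 = 20.
Row 4 has 28 + 16 + 13 + 1 + 37 + 2 = 97; the blank must be 115 − 97 = 18.

p = 11, c = 28, d = 18, m = 20, b = 34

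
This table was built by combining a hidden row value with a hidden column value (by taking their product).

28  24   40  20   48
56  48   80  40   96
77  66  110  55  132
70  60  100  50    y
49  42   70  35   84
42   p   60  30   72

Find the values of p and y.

Each row is a constant multiple of every other row — this is a multiplication table with the headers hidden.
Row 6 is 42/28 = 3/2 times row 1, so its entry in column 2 is 24 × 3/2 = 36.
Row 4 is 70/28 = 5/2 times row 1, so its entry in column 5 is 48 × 5/2 = 120.

p = 36, y = 120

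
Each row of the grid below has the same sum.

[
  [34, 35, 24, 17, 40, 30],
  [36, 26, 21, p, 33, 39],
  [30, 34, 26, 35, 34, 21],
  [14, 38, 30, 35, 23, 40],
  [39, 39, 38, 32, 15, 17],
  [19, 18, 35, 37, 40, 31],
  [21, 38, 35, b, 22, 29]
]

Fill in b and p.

Rows 1 and 3 both add up to 180, so every row sums to 180.
Row 7: 21 + 38 + 35 + 22 + 29 = 145, so the missing entry is 180 − 145 = 35.
Row 2: 36 + 26 + 21 + 33 + 39 = 155, so the missing entry is 180 − 155 = 25.

b = 35, p = 25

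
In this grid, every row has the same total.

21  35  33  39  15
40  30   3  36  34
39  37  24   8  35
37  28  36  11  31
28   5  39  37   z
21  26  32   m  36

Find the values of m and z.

m = 28, z = 34

Row 1 sums to 143 and so does row 3; that's the common total.
In row 6 the known cells total 115, leaving 143 − 115 = 28.
In row 5 the known cells total 109, leaving 143 − 109 = 34.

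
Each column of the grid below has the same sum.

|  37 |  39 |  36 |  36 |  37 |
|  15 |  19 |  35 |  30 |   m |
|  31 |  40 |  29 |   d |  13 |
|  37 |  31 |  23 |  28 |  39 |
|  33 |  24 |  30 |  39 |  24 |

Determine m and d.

Columns 2 and 3 both add up to 153, so every column sums to 153.
Column 5: 37 + 13 + 39 + 24 = 113, so the missing entry is 153 − 113 = 40.
Column 4: 36 + 30 + 28 + 39 = 133, so the missing entry is 153 − 133 = 20.

m = 40, d = 20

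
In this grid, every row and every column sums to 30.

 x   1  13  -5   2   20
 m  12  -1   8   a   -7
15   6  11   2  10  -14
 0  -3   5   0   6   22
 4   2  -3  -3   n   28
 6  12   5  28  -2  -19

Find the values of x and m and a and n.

x = -1, m = 6, a = 12, n = 2

The known cells in row 5 total 28, leaving 30 − 28 = 2 for the blank.
The known cells in column 5 total 18, leaving 30 − 18 = 12 for the blank.
The known cells in row 2 total 24, leaving 30 − 24 = 6 for the blank.
The known cells in row 1 total 31, leaving 30 − 31 = -1 for the blank.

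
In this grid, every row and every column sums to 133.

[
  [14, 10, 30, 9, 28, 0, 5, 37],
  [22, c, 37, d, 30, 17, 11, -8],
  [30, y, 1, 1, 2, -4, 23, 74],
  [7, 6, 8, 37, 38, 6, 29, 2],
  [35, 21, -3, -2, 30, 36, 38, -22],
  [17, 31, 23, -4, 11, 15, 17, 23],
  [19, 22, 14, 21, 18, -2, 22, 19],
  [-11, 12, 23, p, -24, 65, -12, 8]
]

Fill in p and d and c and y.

The known cells in row 3 total 127, leaving 133 − 127 = 6 for the blank.
The known cells in column 2 total 108, leaving 133 − 108 = 25 for the blank.
The known cells in row 2 total 134, leaving 133 − 134 = -1 for the blank.
The known cells in row 8 total 61, leaving 133 − 61 = 72 for the blank.

p = 72, d = -1, c = 25, y = 6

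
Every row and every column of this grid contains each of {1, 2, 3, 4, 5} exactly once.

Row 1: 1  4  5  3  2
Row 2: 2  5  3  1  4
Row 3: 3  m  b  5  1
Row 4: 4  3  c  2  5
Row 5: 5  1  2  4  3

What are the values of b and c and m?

b = 4, c = 1, m = 2

At (row 4, col 3): row 4 already has {2, 3, 4, 5}, so the value is 1.
Cell (3,2): column 2 already has {1, 3, 4, 5} → 2.
Cell (3,3): row 3 already has {1, 2, 3, 5} → 4.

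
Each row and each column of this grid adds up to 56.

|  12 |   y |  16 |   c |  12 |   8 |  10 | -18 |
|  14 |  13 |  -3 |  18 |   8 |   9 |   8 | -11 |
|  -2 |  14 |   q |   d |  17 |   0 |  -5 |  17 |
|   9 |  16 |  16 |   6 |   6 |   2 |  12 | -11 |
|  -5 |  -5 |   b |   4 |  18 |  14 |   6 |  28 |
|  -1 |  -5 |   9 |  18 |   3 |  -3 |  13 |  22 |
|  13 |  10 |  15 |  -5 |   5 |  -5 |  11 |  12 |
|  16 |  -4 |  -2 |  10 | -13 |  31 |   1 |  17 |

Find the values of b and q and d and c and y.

Column 2: 13 + 14 + 16 − 5 − 5 + 10 − 4 = 39, so its missing entry is 56 − 39 = 17.
Row 1: 12 + 17 + 16 + 12 + 8 + 10 − 18 = 57, so its missing entry is 56 − 57 = -1.
Row 5: -5 − 5 + 4 + 18 + 14 + 6 + 28 = 60, so its missing entry is 56 − 60 = -4.
Column 4: -1 + 18 + 6 + 4 + 18 − 5 + 10 = 50, so its missing entry is 56 − 50 = 6.
Row 3: -2 + 14 + 6 + 17 + 0 − 5 + 17 = 47, so its missing entry is 56 − 47 = 9.

b = -4, q = 9, d = 6, c = -1, y = 17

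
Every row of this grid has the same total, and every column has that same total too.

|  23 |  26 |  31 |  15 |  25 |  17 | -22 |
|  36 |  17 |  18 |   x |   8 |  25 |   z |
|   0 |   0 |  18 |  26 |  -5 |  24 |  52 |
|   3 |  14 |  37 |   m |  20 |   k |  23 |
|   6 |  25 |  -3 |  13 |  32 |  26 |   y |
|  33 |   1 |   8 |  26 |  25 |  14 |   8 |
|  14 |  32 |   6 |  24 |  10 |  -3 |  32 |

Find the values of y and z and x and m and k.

Rows 1 and 3 both sum to 115, so that's the common total.
Row 5 has 6 + 25 − 3 + 13 + 32 + 26 = 99; the blank must be 115 − 99 = 16.
Column 7 has -22 + 52 + 23 + 16 + 8 + 32 = 109; the blank must be 115 − 109 = 6.
Row 2 has 36 + 17 + 18 + 8 + 25 + 6 = 110; the blank must be 115 − 110 = 5.
Column 4 has 15 + 5 + 26 + 13 + 26 + 24 = 109; the blank must be 115 − 109 = 6.
Row 4 has 3 + 14 + 37 + 6 + 20 + 23 = 103; the blank must be 115 − 103 = 12.

y = 16, z = 6, x = 5, m = 6, k = 12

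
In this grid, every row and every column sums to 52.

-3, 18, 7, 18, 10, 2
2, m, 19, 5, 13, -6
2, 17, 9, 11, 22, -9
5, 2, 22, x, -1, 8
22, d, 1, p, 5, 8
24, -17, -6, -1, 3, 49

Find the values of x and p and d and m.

x = 16, p = 3, d = 13, m = 19

Row 2: 2 + 19 + 5 + 13 − 6 = 33, so its missing entry is 52 − 33 = 19.
Row 4: 5 + 2 + 22 − 1 + 8 = 36, so its missing entry is 52 − 36 = 16.
Column 2: 18 + 19 + 17 + 2 − 17 = 39, so its missing entry is 52 − 39 = 13.
Row 5: 22 + 13 + 1 + 5 + 8 = 49, so its missing entry is 52 − 49 = 3.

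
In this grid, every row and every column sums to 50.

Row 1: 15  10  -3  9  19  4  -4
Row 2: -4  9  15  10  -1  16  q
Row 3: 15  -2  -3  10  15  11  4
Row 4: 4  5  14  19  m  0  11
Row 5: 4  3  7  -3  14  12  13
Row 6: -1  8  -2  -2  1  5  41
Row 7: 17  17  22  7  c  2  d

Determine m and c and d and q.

The known cells in row 2 total 45, leaving 50 − 45 = 5 for the blank.
The known cells in column 7 total 70, leaving 50 − 70 = -20 for the blank.
The known cells in row 7 total 45, leaving 50 − 45 = 5 for the blank.
The known cells in row 4 total 53, leaving 50 − 53 = -3 for the blank.

m = -3, c = 5, d = -20, q = 5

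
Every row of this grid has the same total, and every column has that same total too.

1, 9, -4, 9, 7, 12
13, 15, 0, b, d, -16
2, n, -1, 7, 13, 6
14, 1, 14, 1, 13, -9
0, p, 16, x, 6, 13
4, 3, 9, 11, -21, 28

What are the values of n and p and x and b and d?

Rows 1 and 4 both sum to 34, so that's the common total.
The known cells in row 3 total 27, leaving 34 − 27 = 7 for the blank.
The known cells in column 2 total 35, leaving 34 − 35 = -1 for the blank.
The known cells in row 5 total 34, leaving 34 − 34 = 0 for the blank.
The known cells in column 5 total 18, leaving 34 − 18 = 16 for the blank.
The known cells in row 2 total 28, leaving 34 − 28 = 6 for the blank.

n = 7, p = -1, x = 0, b = 6, d = 16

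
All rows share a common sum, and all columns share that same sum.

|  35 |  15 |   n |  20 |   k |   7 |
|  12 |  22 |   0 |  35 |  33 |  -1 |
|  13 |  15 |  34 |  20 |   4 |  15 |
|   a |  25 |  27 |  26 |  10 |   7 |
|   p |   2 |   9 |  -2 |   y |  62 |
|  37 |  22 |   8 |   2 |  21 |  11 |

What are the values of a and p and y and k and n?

Rows 2 and 3 both sum to 101, so that's the common total.
The known cells in row 4 total 95, leaving 101 − 95 = 6 for the blank.
The known cells in column 1 total 103, leaving 101 − 103 = -2 for the blank.
The known cells in row 5 total 69, leaving 101 − 69 = 32 for the blank.
The known cells in column 5 total 100, leaving 101 − 100 = 1 for the blank.
The known cells in row 1 total 78, leaving 101 − 78 = 23 for the blank.

a = 6, p = -2, y = 32, k = 1, n = 23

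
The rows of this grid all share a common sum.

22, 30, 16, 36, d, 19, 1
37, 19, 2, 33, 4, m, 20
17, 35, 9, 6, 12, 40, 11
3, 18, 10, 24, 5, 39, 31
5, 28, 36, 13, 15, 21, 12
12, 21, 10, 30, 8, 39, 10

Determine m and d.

m = 15, d = 6

Row 3 sums to 130 and so does row 5; that's the common total.
In row 2 the known cells total 115, leaving 130 − 115 = 15.
In row 1 the known cells total 124, leaving 130 − 124 = 6.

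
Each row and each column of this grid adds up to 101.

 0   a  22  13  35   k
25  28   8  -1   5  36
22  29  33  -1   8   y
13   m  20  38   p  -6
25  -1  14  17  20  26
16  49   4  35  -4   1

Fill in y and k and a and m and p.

Column 5 has 35 + 5 + 8 + 20 − 4 = 64; the blank must be 101 − 64 = 37.
Row 4 has 13 + 20 + 38 + 37 − 6 = 102; the blank must be 101 − 102 = -1.
Column 2 has 28 + 29 − 1 − 1 + 49 = 104; the blank must be 101 − 104 = -3.
Row 1 has 0 − 3 + 22 + 13 + 35 = 67; the blank must be 101 − 67 = 34.
Row 3 has 22 + 29 + 33 − 1 + 8 = 91; the blank must be 101 − 91 = 10.

y = 10, k = 34, a = -3, m = -1, p = 37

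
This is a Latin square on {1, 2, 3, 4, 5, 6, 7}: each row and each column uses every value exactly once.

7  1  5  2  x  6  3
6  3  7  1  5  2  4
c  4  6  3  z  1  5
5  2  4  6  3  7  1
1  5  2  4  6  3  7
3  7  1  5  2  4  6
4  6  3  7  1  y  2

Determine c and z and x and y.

At (row 3, col 1): column 1 already has {1, 3, 4, 5, 6, 7}, so the value is 2.
Cell (3,5): row 3 already has {1, 2, 3, 4, 5, 6} → 7.
Cell (7,6): row 7 already has {1, 2, 3, 4, 6, 7} → 5.
For row 1, column 5: row 1 already has {1, 2, 3, 5, 6, 7}; that leaves 4.

c = 2, z = 7, x = 4, y = 5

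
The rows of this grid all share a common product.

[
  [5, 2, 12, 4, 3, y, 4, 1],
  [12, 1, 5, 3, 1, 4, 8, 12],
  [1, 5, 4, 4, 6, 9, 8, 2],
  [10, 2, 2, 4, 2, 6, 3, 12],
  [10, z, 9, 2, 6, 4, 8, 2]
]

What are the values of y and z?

Rows 2 and 3 each multiply to 69120, so every row has product 69120.
Row 1: 5×2×12×4×3×4×1 = 5760, so the missing entry is 69120 ÷ 5760 = 12.
Row 5: 10×9×2×6×4×8×2 = 69120, so the missing entry is 69120 ÷ 69120 = 1.

y = 12, z = 1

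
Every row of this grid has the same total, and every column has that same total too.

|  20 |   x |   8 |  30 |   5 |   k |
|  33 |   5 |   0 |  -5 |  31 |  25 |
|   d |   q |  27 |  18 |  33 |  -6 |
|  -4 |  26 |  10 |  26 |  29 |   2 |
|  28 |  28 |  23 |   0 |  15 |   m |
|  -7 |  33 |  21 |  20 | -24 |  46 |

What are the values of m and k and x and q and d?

Rows 2 and 4 both sum to 89, so that's the common total.
The known cells in column 1 total 70, leaving 89 − 70 = 19 for the blank.
The known cells in row 3 total 91, leaving 89 − 91 = -2 for the blank.
The known cells in column 2 total 90, leaving 89 − 90 = -1 for the blank.
The known cells in row 5 total 94, leaving 89 − 94 = -5 for the blank.
The known cells in row 1 total 62, leaving 89 − 62 = 27 for the blank.

m = -5, k = 27, x = -1, q = -2, d = 19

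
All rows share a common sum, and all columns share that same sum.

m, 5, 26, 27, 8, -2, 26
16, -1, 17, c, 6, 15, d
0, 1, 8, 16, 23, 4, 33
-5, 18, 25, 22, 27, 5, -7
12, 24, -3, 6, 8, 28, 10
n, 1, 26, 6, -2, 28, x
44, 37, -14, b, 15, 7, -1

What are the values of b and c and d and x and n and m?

Rows 3 and 4 both sum to 85, so that's the common total.
The known cells in row 1 total 90, leaving 85 − 90 = -5 for the blank.
The known cells in column 1 total 62, leaving 85 − 62 = 23 for the blank.
The known cells in row 6 total 82, leaving 85 − 82 = 3 for the blank.
The known cells in column 7 total 64, leaving 85 − 64 = 21 for the blank.
The known cells in row 7 total 88, leaving 85 − 88 = -3 for the blank.
The known cells in row 2 total 74, leaving 85 − 74 = 11 for the blank.

b = -3, c = 11, d = 21, x = 3, n = 23, m = -5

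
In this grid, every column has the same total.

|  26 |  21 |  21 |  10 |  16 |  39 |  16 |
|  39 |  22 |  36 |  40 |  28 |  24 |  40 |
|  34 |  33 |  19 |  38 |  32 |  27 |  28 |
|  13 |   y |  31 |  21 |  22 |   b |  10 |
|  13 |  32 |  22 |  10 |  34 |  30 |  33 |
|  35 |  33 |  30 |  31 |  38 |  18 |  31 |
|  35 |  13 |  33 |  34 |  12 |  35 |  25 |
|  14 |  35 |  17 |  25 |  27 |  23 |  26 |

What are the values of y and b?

Column 1 sums to 209 and so does column 5; that's the common total.
In column 2 the known cells total 189, leaving 209 − 189 = 20.
In column 6 the known cells total 196, leaving 209 − 196 = 13.

y = 20, b = 13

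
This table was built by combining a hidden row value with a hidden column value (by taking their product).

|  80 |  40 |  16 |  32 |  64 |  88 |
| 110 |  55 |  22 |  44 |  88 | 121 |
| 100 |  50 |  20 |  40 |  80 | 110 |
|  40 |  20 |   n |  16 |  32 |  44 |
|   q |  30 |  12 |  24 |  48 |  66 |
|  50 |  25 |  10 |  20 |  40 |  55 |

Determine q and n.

Each row is a constant multiple of every other row — this is a multiplication table with the headers hidden.
Row 5 is 66/88 = 3/4 times row 1, so its entry in column 1 is 80 × 3/4 = 60.
Row 4 is 44/88 = 1/2 times row 1, so its entry in column 3 is 16 × 1/2 = 8.

q = 60, n = 8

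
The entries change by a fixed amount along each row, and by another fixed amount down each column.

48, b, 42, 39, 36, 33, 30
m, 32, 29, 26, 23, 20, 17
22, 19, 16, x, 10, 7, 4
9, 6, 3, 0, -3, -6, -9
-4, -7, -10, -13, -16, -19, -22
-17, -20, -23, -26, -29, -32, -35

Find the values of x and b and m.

Along each row the entries change by -3 per step; down each column they change by -13.
Row 3: from 22 at column 1, stepping by -3 to column 4 gives 13.
Row 1: from 48 at column 1, stepping by -3 to column 2 gives 45.
Row 2: from 32 at column 2, stepping by -3 to column 1 gives 35.

x = 13, b = 45, m = 35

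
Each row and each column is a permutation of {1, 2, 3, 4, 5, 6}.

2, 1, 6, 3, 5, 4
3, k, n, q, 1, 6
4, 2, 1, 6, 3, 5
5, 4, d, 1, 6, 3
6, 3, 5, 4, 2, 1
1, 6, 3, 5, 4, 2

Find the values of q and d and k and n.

At (row 2, col 2): column 2 already has {1, 2, 3, 4, 6}, so the value is 5.
Cell (4,3): row 4 already has {1, 3, 4, 5, 6} → 2.
At (row 2, col 3): column 3 already has {1, 2, 3, 5, 6}, so the value is 4.
At (row 2, col 4): row 2 already has {1, 3, 4, 5, 6}, so the value is 2.

q = 2, d = 2, k = 5, n = 4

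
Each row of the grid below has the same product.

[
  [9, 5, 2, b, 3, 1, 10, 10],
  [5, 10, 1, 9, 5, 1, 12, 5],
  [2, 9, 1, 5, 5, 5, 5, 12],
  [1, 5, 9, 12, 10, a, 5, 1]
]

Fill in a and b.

Rows 2 and 3 each multiply to 135000, so every row has product 135000.
Row 4: 1×5×9×12×10×5×1 = 27000, so the missing entry is 135000 ÷ 27000 = 5.
Row 1: 9×5×2×3×1×10×10 = 27000, so the missing entry is 135000 ÷ 27000 = 5.

a = 5, b = 5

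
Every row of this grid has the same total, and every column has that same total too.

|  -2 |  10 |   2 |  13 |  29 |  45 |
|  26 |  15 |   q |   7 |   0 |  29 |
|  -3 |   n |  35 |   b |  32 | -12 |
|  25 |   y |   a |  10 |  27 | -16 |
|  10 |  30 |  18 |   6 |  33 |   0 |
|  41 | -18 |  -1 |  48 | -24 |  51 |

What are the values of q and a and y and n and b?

q = 20, a = 23, y = 28, n = 32, b = 13

Rows 1 and 5 both sum to 97, so that's the common total.
Row 2 has 26 + 15 + 7 + 0 + 29 = 77; the blank must be 97 − 77 = 20.
Column 4 has 13 + 7 + 10 + 6 + 48 = 84; the blank must be 97 − 84 = 13.
Row 3 has -3 + 35 + 13 + 32 − 12 = 65; the blank must be 97 − 65 = 32.
Column 2 has 10 + 15 + 32 + 30 − 18 = 69; the blank must be 97 − 69 = 28.
Row 4 has 25 + 28 + 10 + 27 − 16 = 74; the blank must be 97 − 74 = 23.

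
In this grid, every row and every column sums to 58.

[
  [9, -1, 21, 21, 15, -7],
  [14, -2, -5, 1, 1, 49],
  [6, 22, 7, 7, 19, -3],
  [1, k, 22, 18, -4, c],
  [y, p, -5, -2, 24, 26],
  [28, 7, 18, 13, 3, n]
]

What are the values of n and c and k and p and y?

n = -11, c = 4, k = 17, p = 15, y = 0

Column 1 has 9 + 14 + 6 + 1 + 28 = 58; the blank must be 58 − 58 = 0.
Row 6 has 28 + 7 + 18 + 13 + 3 = 69; the blank must be 58 − 69 = -11.
Row 5 has 0 − 5 − 2 + 24 + 26 = 43; the blank must be 58 − 43 = 15.
Column 2 has -1 − 2 + 22 + 15 + 7 = 41; the blank must be 58 − 41 = 17.
Row 4 has 1 + 17 + 22 + 18 − 4 = 54; the blank must be 58 − 54 = 4.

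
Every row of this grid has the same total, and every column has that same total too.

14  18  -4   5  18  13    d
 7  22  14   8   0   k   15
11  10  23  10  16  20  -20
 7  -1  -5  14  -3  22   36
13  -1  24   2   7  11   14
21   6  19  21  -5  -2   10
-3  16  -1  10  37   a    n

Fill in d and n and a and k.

d = 6, n = 9, a = 2, k = 4

Rows 3 and 4 both sum to 70, so that's the common total.
The known cells in row 2 total 66, leaving 70 − 66 = 4 for the blank.
The known cells in column 6 total 68, leaving 70 − 68 = 2 for the blank.
The known cells in row 7 total 61, leaving 70 − 61 = 9 for the blank.
The known cells in row 1 total 64, leaving 70 − 64 = 6 for the blank.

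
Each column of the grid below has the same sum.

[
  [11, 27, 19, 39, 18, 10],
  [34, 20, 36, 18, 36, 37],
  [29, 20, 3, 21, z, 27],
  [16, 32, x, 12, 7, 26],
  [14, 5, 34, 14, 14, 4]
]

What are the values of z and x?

Column 4 sums to 104 and so does column 6; that's the common total.
In column 5 the known cells total 75, leaving 104 − 75 = 29.
In column 3 the known cells total 92, leaving 104 − 92 = 12.

z = 29, x = 12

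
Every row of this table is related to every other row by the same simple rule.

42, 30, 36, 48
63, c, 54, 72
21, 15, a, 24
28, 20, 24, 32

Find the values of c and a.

Each row is a constant multiple of every other row — this is a multiplication table with the headers hidden.
Row 2 is 63/42 = 3/2 times row 1, so its entry in column 2 is 30 × 3/2 = 45.
Row 3 is 21/42 = 1/2 times row 1, so its entry in column 3 is 36 × 1/2 = 18.

c = 45, a = 18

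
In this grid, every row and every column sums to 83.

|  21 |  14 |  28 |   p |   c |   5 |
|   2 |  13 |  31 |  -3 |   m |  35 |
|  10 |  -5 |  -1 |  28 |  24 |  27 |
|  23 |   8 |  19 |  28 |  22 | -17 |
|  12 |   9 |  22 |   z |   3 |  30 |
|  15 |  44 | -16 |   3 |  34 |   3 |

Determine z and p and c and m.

z = 7, p = 20, c = -5, m = 5

The known cells in row 2 total 78, leaving 83 − 78 = 5 for the blank.
The known cells in column 5 total 88, leaving 83 − 88 = -5 for the blank.
The known cells in row 1 total 63, leaving 83 − 63 = 20 for the blank.
The known cells in row 5 total 76, leaving 83 − 76 = 7 for the blank.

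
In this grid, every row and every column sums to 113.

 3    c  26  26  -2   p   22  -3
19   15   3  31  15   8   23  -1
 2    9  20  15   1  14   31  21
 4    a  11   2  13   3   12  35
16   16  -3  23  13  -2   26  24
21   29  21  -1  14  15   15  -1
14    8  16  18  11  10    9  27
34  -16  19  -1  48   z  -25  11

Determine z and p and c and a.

Row 8: 34 − 16 + 19 − 1 + 48 − 25 + 11 = 70, so its missing entry is 113 − 70 = 43.
Row 4: 4 + 11 + 2 + 13 + 3 + 12 + 35 = 80, so its missing entry is 113 − 80 = 33.
Column 2: 15 + 9 + 33 + 16 + 29 + 8 − 16 = 94, so its missing entry is 113 − 94 = 19.
Row 1: 3 + 19 + 26 + 26 − 2 + 22 − 3 = 91, so its missing entry is 113 − 91 = 22.

z = 43, p = 22, c = 19, a = 33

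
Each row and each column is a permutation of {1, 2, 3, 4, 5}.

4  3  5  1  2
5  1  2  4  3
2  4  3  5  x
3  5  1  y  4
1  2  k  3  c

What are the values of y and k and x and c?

For row 3, column 5: row 3 already has {2, 3, 4, 5}; that leaves 1.
At (row 5, col 5): column 5 already has {1, 2, 3, 4}, so the value is 5.
At (row 4, col 4): row 4 already has {1, 3, 4, 5}, so the value is 2.
At (row 5, col 3): row 5 already has {1, 2, 3, 5}, so the value is 4.

y = 2, k = 4, x = 1, c = 5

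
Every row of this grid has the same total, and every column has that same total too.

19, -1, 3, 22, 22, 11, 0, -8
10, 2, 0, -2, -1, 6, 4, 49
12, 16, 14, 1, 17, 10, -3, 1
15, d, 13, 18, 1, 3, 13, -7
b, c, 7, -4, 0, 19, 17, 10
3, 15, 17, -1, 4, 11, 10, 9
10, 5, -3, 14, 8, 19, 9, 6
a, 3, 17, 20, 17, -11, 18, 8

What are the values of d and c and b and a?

Rows 1 and 2 both sum to 68, so that's the common total.
Row 4: 15 + 13 + 18 + 1 + 3 + 13 − 7 = 56, so its missing entry is 68 − 56 = 12.
Column 2: -1 + 2 + 16 + 12 + 15 + 5 + 3 = 52, so its missing entry is 68 − 52 = 16.
Row 5: 16 + 7 − 4 + 0 + 19 + 17 + 10 = 65, so its missing entry is 68 − 65 = 3.
Row 8: 3 + 17 + 20 + 17 − 11 + 18 + 8 = 72, so its missing entry is 68 − 72 = -4.

d = 12, c = 16, b = 3, a = -4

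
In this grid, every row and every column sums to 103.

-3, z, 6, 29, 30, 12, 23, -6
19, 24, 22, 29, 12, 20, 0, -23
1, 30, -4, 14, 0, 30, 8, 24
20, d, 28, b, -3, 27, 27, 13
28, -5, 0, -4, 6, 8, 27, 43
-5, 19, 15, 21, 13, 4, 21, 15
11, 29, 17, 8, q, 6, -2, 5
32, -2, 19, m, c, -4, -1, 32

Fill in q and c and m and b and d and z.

q = 29, c = 16, m = 11, b = -5, d = -4, z = 12

Row 1: -3 + 6 + 29 + 30 + 12 + 23 − 6 = 91, so its missing entry is 103 − 91 = 12.
Column 2: 12 + 24 + 30 − 5 + 19 + 29 − 2 = 107, so its missing entry is 103 − 107 = -4.
Row 7: 11 + 29 + 17 + 8 + 6 − 2 + 5 = 74, so its missing entry is 103 − 74 = 29.
Column 5: 30 + 12 + 0 − 3 + 6 + 13 + 29 = 87, so its missing entry is 103 − 87 = 16.
Row 8: 32 − 2 + 19 + 16 − 4 − 1 + 32 = 92, so its missing entry is 103 − 92 = 11.
Row 4: 20 − 4 + 28 − 3 + 27 + 27 + 13 = 108, so its missing entry is 103 − 108 = -5.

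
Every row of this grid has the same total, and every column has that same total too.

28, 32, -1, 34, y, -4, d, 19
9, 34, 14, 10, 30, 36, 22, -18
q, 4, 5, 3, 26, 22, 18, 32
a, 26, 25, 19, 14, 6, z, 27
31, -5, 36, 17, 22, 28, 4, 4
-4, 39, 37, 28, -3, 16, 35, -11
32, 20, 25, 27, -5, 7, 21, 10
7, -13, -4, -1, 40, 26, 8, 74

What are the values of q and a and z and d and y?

q = 27, a = 7, z = 13, d = 16, y = 13

Rows 2 and 5 both sum to 137, so that's the common total.
The known cells in column 5 total 124, leaving 137 − 124 = 13 for the blank.
The known cells in row 3 total 110, leaving 137 − 110 = 27 for the blank.
The known cells in row 1 total 121, leaving 137 − 121 = 16 for the blank.
The known cells in column 1 total 130, leaving 137 − 130 = 7 for the blank.
The known cells in row 4 total 124, leaving 137 − 124 = 13 for the blank.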